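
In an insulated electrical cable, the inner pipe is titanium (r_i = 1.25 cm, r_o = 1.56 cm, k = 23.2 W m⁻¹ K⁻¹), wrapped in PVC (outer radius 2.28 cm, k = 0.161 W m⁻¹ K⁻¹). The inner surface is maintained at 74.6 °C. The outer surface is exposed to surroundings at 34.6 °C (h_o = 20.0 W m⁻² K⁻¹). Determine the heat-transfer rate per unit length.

Q' = 55.1 W/m

Series thermal resistances, inner to outer:
  R'_titanium = ln(0.0156/0.0125)/(2πk) = 0.2215/(2π·23.2) = 0.001520 m·K/W
  R'_PVC = ln(0.0228/0.0156)/(2πk) = 0.3795/(2π·0.161) = 0.3751 m·K/W
  R'_conv,out = 1/(2πr h) = 1/(2π·0.0228·20.0) = 0.3490 m·K/W
ΣR = 0.001520 + 0.3751 + 0.3490 = 0.7256 m·K/W
Q' = ΔT/ΣR = (74.6 °C − 34.6 °C)/0.7256 = 55.1 W/m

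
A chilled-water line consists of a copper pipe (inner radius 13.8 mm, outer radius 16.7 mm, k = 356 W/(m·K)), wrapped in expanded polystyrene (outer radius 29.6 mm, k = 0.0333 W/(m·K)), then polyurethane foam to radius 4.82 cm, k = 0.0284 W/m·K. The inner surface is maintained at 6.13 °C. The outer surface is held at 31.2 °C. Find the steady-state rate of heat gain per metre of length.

Q' = 4.58 W/m

Resistance network (inner→outer):
  R'_copper = ln(0.0167/0.0138)/(2πk) = 0.1907/(2π·356) = 8.527×10^-5 m·K/W
  R'_expanded polystyrene = ln(0.0296/0.0167)/(2πk) = 0.5724/(2π·0.0333) = 2.736 m·K/W
  R'_polyurethane foam = ln(0.0482/0.0296)/(2πk) = 0.4876/(2π·0.0284) = 2.732 m·K/W
ΣR = 8.527×10^-5 + 2.736 + 2.732 = 5.468 m·K/W
Q' = ΔT/ΣR = (6.13 °C − 31.2 °C)/5.468 = -4.58 W/m
(Negative Q' ⇒ heat flows inward; heat gain = 4.58 W/m.)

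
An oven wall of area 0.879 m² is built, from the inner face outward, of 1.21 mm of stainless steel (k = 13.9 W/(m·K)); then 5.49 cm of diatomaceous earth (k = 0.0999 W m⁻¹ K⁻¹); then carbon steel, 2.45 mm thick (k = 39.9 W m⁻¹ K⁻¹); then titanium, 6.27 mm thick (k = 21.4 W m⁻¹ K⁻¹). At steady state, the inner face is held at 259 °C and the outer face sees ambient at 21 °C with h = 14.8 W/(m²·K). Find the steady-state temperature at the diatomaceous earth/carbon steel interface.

Treat each layer as a resistance in series:
  R_stainless steel = L/(kA) = 0.00121/(13.9·0.879) = 9.903×10^-5 K/W
  R_diatomaceous earth = L/(kA) = 0.0549/(0.0999·0.879) = 0.6252 K/W
  R_carbon steel = L/(kA) = 0.00245/(39.9·0.879) = 6.986×10^-5 K/W
  R_titanium = L/(kA) = 0.00627/(21.4·0.879) = 3.333×10^-4 K/W
  R_conv,out = 1/(hA) = 1/(14.8·0.879) = 0.07687 K/W
ΣR = 9.903×10^-5 + 0.6252 + 6.986×10^-5 + 3.333×10^-4 + 0.07687 = 0.7026 K/W
Q = ΔT/ΣR = (259 °C − 21 °C)/0.7026 = 338.7 W
From the inner boundary to the diatomaceous earth/carbon steel interface, ΣR_partial = 0.6253 K/W.
T_interface = T_in − Q·ΣR_partial = 259 °C − (338.7)(0.6253) = 47.2 °C

T = 47.2 °C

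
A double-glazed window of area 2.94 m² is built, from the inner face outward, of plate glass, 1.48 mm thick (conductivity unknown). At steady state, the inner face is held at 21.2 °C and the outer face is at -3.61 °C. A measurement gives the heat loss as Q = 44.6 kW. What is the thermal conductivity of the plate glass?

k = 0.905 W/m·K

ΣR = ΔT/Q = |21.2 − -3.61|/44600 = 5.563×10^-4 K/W
L/(kA) = 5.563×10^-4 ⇒ k = 0.00148/(5.563×10^-4·2.94) = 0.905 W/m·K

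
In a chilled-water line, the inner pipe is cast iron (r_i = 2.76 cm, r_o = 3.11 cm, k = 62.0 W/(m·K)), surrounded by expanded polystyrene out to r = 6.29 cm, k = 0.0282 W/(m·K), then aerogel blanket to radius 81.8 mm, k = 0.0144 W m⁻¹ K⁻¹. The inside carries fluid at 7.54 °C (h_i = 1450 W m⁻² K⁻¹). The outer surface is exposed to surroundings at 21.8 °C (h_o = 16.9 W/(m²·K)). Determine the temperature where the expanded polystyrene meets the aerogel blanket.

T = 15.6 °C

Series thermal resistances, inner to outer:
  R'_conv,in = 1/(2πr h) = 1/(2π·0.0276·1450) = 0.003977 m·K/W
  R'_cast iron = ln(0.0311/0.0276)/(2πk) = 0.1194/(2π·62.0) = 3.065×10^-4 m·K/W
  R'_expanded polystyrene = ln(0.0629/0.0311)/(2πk) = 0.7043/(2π·0.0282) = 3.975 m·K/W
  R'_aerogel blanket = ln(0.0818/0.0629)/(2πk) = 0.2627/(2π·0.0144) = 2.904 m·K/W
  R'_conv,out = 1/(2πr h) = 1/(2π·0.0818·16.9) = 0.1151 m·K/W
ΣR = 0.003977 + 3.065×10^-4 + 3.975 + 2.904 + 0.1151 = 6.998 m·K/W
Q' = ΔT/ΣR = (7.54 °C − 21.8 °C)/6.998 = -2.038 W/m
From the inner boundary to the expanded polystyrene/aerogel blanket interface, ΣR_partial = 3.979 m·K/W.
T_interface = T_in − Q'·ΣR_partial = 7.54 °C − (-2.038)(3.979) = 15.6 °C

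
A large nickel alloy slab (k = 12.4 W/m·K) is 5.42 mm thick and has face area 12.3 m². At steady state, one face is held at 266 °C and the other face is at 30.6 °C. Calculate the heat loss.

Q = 6.62×10^6 W

Q = kA·ΔT/L = 12.4 × 12.3 × |266 °C − 30.6 °C| / 0.00542 = 6.62×10^6 W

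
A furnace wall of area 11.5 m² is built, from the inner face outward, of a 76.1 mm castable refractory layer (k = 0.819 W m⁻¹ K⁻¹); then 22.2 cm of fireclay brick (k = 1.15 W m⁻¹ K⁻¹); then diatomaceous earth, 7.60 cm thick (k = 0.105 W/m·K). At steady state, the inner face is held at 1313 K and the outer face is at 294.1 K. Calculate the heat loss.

Treat each layer as a resistance in series:
  R_castable refractory = L/(kA) = 0.0761/(0.819·11.5) = 0.008080 K/W
  R_fireclay brick = L/(kA) = 0.222/(1.15·11.5) = 0.01679 K/W
  R_diatomaceous earth = L/(kA) = 0.0760/(0.105·11.5) = 0.06294 K/W
ΣR = 0.008080 + 0.01679 + 0.06294 = 0.08781 K/W
Q = ΔT/ΣR = (1313 K − 294.1 K)/0.08781 = 11600 W

Q = 11.6 kW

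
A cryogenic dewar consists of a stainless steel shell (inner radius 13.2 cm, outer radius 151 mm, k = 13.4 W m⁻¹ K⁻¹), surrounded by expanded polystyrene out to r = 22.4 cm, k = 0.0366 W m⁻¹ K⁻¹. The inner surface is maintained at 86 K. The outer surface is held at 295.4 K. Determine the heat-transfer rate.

Q = 44.6 W

Series thermal resistances, inner to outer:
  R_stainless steel = (1/0.132 − 1/0.151)/(4πk) = 0.9532/(4π·13.4) = 0.005661 K/W
  R_expanded polystyrene = (1/0.151 − 1/0.224)/(4πk) = 2.158/(4π·0.0366) = 4.693 K/W
ΣR = 0.005661 + 4.693 = 4.699 K/W
Q = ΔT/ΣR = (86 K − 295.4 K)/4.699 = -44.6 W
(Negative Q ⇒ heat flows inward; heat gain = 44.6 W.)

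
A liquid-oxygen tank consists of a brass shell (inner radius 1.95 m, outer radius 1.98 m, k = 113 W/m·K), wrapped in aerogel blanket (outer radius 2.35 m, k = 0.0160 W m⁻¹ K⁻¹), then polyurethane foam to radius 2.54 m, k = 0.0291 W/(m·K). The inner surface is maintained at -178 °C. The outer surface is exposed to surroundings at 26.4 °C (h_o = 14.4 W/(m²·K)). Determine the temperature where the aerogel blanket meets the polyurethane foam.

Series thermal resistances, inner to outer:
  R_brass = (1/1.95 − 1/1.98)/(4πk) = 0.007770/(4π·113) = 5.472×10^-6 K/W
  R_aerogel blanket = (1/1.98 − 1/2.35)/(4πk) = 0.07952/(4π·0.0160) = 0.3955 K/W
  R_polyurethane foam = (1/2.35 − 1/2.54)/(4πk) = 0.03183/(4π·0.0291) = 0.08705 K/W
  R_conv,out = 1/(4πr²h) = 1/(4π·2.54²·14.4) = 8.566×10^-4 K/W
ΣR = 5.472×10^-6 + 0.3955 + 0.08705 + 8.566×10^-4 = 0.4834 K/W
Q = ΔT/ΣR = (-178 °C − 26.4 °C)/0.4834 = -422.8 W
From the inner boundary to the aerogel blanket/polyurethane foam interface, ΣR_partial = 0.3955 K/W.
T_interface = T_in − Q·ΣR_partial = -178 °C − (-422.8)(0.3955) = -10.8 °C

T = -10.8 °C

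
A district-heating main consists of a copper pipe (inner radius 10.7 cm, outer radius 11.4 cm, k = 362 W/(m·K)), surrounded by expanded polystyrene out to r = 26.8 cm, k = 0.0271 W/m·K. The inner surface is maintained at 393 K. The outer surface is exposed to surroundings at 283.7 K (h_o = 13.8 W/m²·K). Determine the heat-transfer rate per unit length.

Treat each layer as a resistance in series:
  R'_copper = ln(0.114/0.107)/(2πk) = 0.06337/(2π·362) = 2.786×10^-5 m·K/W
  R'_expanded polystyrene = ln(0.268/0.114)/(2πk) = 0.8548/(2π·0.0271) = 5.020 m·K/W
  R'_conv,out = 1/(2πr h) = 1/(2π·0.268·13.8) = 0.04303 m·K/W
ΣR = 2.786×10^-5 + 5.020 + 0.04303 = 5.063 m·K/W
Q' = ΔT/ΣR = (393 K − 283.7 K)/5.063 = 21.6 W/m

Q' = 21.6 W/m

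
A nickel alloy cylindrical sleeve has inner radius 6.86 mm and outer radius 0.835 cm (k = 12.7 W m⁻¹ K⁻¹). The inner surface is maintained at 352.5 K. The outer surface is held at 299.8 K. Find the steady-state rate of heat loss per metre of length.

Q' = 2πk·ΔT/ln(r₂/r₁) = 2π × 12.7 × 52.7 / ln(0.00835/0.00686) = 21400 W/m

Q' = 21400 W/m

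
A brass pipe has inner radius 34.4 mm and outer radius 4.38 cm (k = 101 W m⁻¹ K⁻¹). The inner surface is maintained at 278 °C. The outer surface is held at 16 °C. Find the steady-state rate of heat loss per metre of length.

Q' = 6.88×10^5 W/m

Q' = 2πk·ΔT/ln(r₂/r₁) = 2π × 101 × 262 / ln(0.0438/0.0344) = 6.88×10^5 W/m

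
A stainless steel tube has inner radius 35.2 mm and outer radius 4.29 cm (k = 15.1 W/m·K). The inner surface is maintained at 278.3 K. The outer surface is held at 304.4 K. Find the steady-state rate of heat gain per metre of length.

Q' = 2πk·ΔT/ln(r₂/r₁) = 2π × 15.1 × 26.1 / ln(0.0429/0.0352) = 12500 W/m

Q' = 12500 W/m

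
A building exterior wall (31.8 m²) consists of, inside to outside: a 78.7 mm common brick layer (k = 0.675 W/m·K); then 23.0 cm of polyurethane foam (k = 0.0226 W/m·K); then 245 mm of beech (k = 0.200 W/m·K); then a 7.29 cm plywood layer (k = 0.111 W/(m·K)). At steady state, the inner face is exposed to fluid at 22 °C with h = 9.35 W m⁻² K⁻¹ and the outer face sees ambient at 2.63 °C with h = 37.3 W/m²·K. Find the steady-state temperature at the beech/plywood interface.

Resistance network (inner→outer):
  R_conv,in = 1/(hA) = 1/(9.35·31.8) = 0.003363 K/W
  R_common brick = L/(kA) = 0.0787/(0.675·31.8) = 0.003666 K/W
  R_polyurethane foam = L/(kA) = 0.230/(0.0226·31.8) = 0.3200 K/W
  R_beech = L/(kA) = 0.245/(0.200·31.8) = 0.03852 K/W
  R_plywood = L/(kA) = 0.0729/(0.111·31.8) = 0.02065 K/W
  R_conv,out = 1/(hA) = 1/(37.3·31.8) = 8.431×10^-4 K/W
ΣR = 0.003363 + 0.003666 + 0.3200 + 0.03852 + 0.02065 + 8.431×10^-4 = 0.3870 K/W
Q = ΔT/ΣR = (22 °C − 2.63 °C)/0.3870 = 50.05 W
From the inner boundary to the beech/plywood interface, ΣR_partial = 0.3655 K/W.
T_interface = T_in − Q·ΣR_partial = 22 °C − (50.05)(0.3655) = 3.71 °C

T = 3.71 °C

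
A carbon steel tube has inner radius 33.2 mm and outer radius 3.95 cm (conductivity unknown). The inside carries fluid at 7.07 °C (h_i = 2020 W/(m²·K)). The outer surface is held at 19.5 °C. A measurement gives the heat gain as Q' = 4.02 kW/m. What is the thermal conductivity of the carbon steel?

ΣR = ΔT/Q' = |7.07 − 19.5|/4020 = 0.003092 m·K/W
Known resistances:
  R'_conv,in = 1/(2πr h) = 1/(2π·0.0332·2020) = 0.002373 m·K/W
R_carbon steel = ΣR − ΣR_known = 0.003092 − 0.002373 = 7.190×10^-4 m·K/W
ln(r₂/r₁)/(2πk) = 7.190×10^-4 ⇒ k = 0.1738/(2π·7.190×10^-4) = 38.5 W/m·K

k = 38.5 W/m·K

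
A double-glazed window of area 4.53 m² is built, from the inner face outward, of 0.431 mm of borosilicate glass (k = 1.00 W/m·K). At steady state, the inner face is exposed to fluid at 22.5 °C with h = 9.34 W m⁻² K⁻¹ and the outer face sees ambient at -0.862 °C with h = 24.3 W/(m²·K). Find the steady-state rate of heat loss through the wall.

Q = 712 W

Series thermal resistances, inner to outer:
  R_conv,in = 1/(hA) = 1/(9.34·4.53) = 0.02363 K/W
  R_borosilicate glass = L/(kA) = 4.31×10^-4/(1.00·4.53) = 9.514×10^-5 K/W
  R_conv,out = 1/(hA) = 1/(24.3·4.53) = 0.009084 K/W
ΣR = 0.02363 + 9.514×10^-5 + 0.009084 = 0.03281 K/W
Q = ΔT/ΣR = (22.5 °C − -0.862 °C)/0.03281 = 712 W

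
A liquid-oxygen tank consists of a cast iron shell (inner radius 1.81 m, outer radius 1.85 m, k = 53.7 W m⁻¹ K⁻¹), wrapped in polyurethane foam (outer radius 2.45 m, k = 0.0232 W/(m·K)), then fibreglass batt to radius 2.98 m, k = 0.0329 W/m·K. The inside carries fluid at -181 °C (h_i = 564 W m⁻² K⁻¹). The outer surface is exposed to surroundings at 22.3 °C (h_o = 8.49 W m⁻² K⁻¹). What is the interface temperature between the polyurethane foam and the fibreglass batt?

T = -34.6 °C

Series thermal resistances, inner to outer:
  R_conv,in = 1/(4πr²h) = 1/(4π·1.81²·564) = 4.307×10^-5 K/W
  R_cast iron = (1/1.81 − 1/1.85)/(4πk) = 0.01195/(4π·53.7) = 1.770×10^-5 K/W
  R_polyurethane foam = (1/1.85 − 1/2.45)/(4πk) = 0.1324/(4π·0.0232) = 0.4541 K/W
  R_fibreglass batt = (1/2.45 − 1/2.98)/(4πk) = 0.07259/(4π·0.0329) = 0.1756 K/W
  R_conv,out = 1/(4πr²h) = 1/(4π·2.98²·8.49) = 0.001055 K/W
ΣR = 4.307×10^-5 + 1.770×10^-5 + 0.4541 + 0.1756 + 0.001055 = 0.6308 K/W
Q = ΔT/ΣR = (-181 °C − 22.3 °C)/0.6308 = -322.3 W
From the inner boundary to the polyurethane foam/fibreglass batt interface, ΣR_partial = 0.4542 K/W.
T_interface = T_in − Q·ΣR_partial = -181 °C − (-322.3)(0.4542) = -34.6 °C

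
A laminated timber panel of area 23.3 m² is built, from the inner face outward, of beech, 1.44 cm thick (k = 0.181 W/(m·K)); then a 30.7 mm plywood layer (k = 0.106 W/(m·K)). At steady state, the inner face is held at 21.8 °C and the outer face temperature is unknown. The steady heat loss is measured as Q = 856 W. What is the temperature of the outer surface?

T_out = 8.24 °C

Sum the resistances:
  R_beech = L/(kA) = 0.0144/(0.181·23.3) = 0.003415 K/W
  R_plywood = L/(kA) = 0.0307/(0.106·23.3) = 0.01243 K/W
ΣR = 0.01584 K/W
ΔT = Q·ΣR = 856 × 0.01584 = 13.56 K
Heat flows outward, so T_out = T_in − ΔT = 21.8 − 13.56 = 8.24 °C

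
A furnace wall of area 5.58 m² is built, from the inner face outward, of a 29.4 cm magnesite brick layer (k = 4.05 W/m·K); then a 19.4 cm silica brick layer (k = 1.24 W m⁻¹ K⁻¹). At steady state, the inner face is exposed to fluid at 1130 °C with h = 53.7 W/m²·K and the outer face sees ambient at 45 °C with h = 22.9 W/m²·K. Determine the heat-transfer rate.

Treat each layer as a resistance in series:
  R_conv,in = 1/(hA) = 1/(53.7·5.58) = 0.003337 K/W
  R_magnesite brick = L/(kA) = 0.294/(4.05·5.58) = 0.01301 K/W
  R_silica brick = L/(kA) = 0.194/(1.24·5.58) = 0.02804 K/W
  R_conv,out = 1/(hA) = 1/(22.9·5.58) = 0.007826 K/W
ΣR = 0.003337 + 0.01301 + 0.02804 + 0.007826 = 0.05221 K/W
Q = ΔT/ΣR = (1130 °C − 45 °C)/0.05221 = 20800 W

Q = 20800 W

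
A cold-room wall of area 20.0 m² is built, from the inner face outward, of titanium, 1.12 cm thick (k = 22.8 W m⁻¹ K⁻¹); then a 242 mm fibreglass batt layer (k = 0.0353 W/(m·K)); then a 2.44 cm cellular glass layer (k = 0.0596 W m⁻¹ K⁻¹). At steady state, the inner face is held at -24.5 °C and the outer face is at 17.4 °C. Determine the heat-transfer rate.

Series thermal resistances, inner to outer:
  R_titanium = L/(kA) = 0.0112/(22.8·20.0) = 2.456×10^-5 K/W
  R_fibreglass batt = L/(kA) = 0.242/(0.0353·20.0) = 0.3428 K/W
  R_cellular glass = L/(kA) = 0.0244/(0.0596·20.0) = 0.02047 K/W
ΣR = 2.456×10^-5 + 0.3428 + 0.02047 = 0.3633 K/W
Q = ΔT/ΣR = (-24.5 °C − 17.4 °C)/0.3633 = -115 W
(Negative Q ⇒ heat flows inward; heat gain = 115 W.)

Q = 115 W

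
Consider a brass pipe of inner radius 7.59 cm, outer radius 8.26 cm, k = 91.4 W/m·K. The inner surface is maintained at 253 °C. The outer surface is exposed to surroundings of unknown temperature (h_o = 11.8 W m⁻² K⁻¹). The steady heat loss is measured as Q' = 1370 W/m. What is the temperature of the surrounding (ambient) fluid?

T_out = 29.1 °C

Sum the resistances:
  R'_brass = ln(0.0826/0.0759)/(2πk) = 0.08459/(2π·91.4) = 1.473×10^-4 m·K/W
  R'_conv,out = 1/(2πr h) = 1/(2π·0.0826·11.8) = 0.1633 m·K/W
ΣR = 0.1634 m·K/W
ΔT = Q'·ΣR = 1370 × 0.1634 = 223.9 K
Heat flows outward, so T_out = T_in − ΔT = 253 − 223.9 = 29.1 °C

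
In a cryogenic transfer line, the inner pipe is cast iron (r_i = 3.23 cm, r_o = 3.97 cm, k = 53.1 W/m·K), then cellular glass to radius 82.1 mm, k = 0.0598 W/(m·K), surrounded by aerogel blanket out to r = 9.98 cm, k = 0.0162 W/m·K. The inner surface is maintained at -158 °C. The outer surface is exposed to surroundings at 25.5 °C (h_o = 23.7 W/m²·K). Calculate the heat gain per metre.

Q' = 46.8 W/m

Series thermal resistances, inner to outer:
  R'_cast iron = ln(0.0397/0.0323)/(2πk) = 0.2063/(2π·53.1) = 6.183×10^-4 m·K/W
  R'_cellular glass = ln(0.0821/0.0397)/(2πk) = 0.7266/(2π·0.0598) = 1.934 m·K/W
  R'_aerogel blanket = ln(0.0998/0.0821)/(2πk) = 0.1952/(2π·0.0162) = 1.918 m·K/W
  R'_conv,out = 1/(2πr h) = 1/(2π·0.0998·23.7) = 0.06729 m·K/W
ΣR = 6.183×10^-4 + 1.934 + 1.918 + 0.06729 = 3.920 m·K/W
Q' = ΔT/ΣR = (-158 °C − 25.5 °C)/3.920 = -46.8 W/m
(Negative Q' ⇒ heat flows inward; heat gain = 46.8 W/m.)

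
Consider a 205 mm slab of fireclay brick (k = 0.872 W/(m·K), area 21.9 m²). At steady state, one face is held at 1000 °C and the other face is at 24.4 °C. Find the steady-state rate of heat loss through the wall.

Q = kA·ΔT/L = 0.872 × 21.9 × |1000 °C − 24.4 °C| / 0.205 = 90900 W

Q = 90.9 kW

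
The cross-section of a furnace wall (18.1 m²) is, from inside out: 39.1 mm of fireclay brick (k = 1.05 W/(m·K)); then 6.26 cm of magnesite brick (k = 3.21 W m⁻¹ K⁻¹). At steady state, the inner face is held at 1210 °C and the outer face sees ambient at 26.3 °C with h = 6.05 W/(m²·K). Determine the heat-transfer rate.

Q = 96.5 kW

Resistance network (inner→outer):
  R_fireclay brick = L/(kA) = 0.0391/(1.05·18.1) = 0.002057 K/W
  R_magnesite brick = L/(kA) = 0.0626/(3.21·18.1) = 0.001077 K/W
  R_conv,out = 1/(hA) = 1/(6.05·18.1) = 0.009132 K/W
ΣR = 0.002057 + 0.001077 + 0.009132 = 0.01227 K/W
Q = ΔT/ΣR = (1210 °C − 26.3 °C)/0.01227 = 96500 W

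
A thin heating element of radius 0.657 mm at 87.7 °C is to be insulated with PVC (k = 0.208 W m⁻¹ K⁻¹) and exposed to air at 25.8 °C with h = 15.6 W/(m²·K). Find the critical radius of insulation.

r_cr = 1.33 cm

For a cylinder, r_cr = k_ins/h = 0.208/15.6 = 0.0133 m = 1.33 cm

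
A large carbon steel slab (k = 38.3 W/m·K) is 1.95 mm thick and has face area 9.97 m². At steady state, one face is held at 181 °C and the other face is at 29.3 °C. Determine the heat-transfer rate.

Q = 2.97×10^7 W

Q = kA·ΔT/L = 38.3 × 9.97 × |181 °C − 29.3 °C| / 0.00195 = 2.97×10^7 W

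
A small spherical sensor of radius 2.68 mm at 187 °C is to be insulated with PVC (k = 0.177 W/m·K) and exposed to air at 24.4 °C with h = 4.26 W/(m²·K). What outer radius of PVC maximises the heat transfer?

For a sphere, r_cr = 2k_ins/h = 2·0.177/4.26 = 0.0831 m = 8.31 cm

r_cr = 8.31 cm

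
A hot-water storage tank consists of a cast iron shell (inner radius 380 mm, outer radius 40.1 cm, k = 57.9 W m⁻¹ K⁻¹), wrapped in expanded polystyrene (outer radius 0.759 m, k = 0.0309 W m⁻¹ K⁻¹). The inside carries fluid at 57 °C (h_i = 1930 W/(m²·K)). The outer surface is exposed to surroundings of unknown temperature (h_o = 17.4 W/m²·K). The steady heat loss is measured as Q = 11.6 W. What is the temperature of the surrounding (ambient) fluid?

Series resistances:
  R_conv,in = 1/(4πr²h) = 1/(4π·0.380²·1930) = 2.855×10^-4 K/W
  R_cast iron = (1/0.380 − 1/0.401)/(4πk) = 0.1378/(4π·57.9) = 1.894×10^-4 K/W
  R_expanded polystyrene = (1/0.401 − 1/0.759)/(4πk) = 1.176/(4π·0.0309) = 3.029 K/W
  R_conv,out = 1/(4πr²h) = 1/(4π·0.759²·17.4) = 0.007939 K/W
ΣR = 3.038 K/W
ΔT = Q·ΣR = 11.6 × 3.038 = 35.24 K
Heat flows outward, so T_out = T_in − ΔT = 57 − 35.24 = 21.8 °C

T_out = 21.8 °C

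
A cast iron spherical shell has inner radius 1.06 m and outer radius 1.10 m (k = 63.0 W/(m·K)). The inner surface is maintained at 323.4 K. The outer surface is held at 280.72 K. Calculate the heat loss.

Q = 9.85×10^5 W

Q = 4πk·ΔT/(1/r₁ − 1/r₂) = 4π × 63.0 × 42.68 / (1/1.06 − 1/1.10) = 9.85×10^5 W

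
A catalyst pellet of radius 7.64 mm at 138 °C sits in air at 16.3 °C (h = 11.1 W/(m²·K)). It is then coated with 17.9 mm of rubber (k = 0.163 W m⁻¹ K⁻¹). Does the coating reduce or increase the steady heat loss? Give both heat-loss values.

increases: 0.991 → 2.18 W

Critical radius for a sphere: r_cr = 2k/h = 0.0294 m = 2.94 cm.
Outer radius after coating: r₂ = 0.00764 + 0.0179 = 0.02554 m.
Since r₁ < r_cr and r₂ ≤ r_cr, the coating moves toward the maximum at r_cr — heat loss rises.
Bare: R = 1/(4πr₁²h) = 122.8 K/W; Q = 121.7/122.8 = 0.991 W.
Coated: R = R_cond + R_conv = 55.78 K/W; Q = 121.7/55.78 = 2.18 W.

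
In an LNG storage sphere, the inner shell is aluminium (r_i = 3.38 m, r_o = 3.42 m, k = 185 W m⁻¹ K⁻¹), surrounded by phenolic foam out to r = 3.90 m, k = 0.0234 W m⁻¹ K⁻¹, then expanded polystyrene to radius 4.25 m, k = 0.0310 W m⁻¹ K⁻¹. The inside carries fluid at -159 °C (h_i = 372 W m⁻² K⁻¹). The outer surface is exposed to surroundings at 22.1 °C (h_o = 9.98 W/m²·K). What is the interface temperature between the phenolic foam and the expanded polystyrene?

T = -33.8 °C

Treat each layer as a resistance in series:
  R_conv,in = 1/(4πr²h) = 1/(4π·3.38²·372) = 1.872×10^-5 K/W
  R_aluminium = (1/3.38 − 1/3.42)/(4πk) = 0.003460/(4π·185) = 1.488×10^-6 K/W
  R_phenolic foam = (1/3.42 − 1/3.90)/(4πk) = 0.03599/(4π·0.0234) = 0.1224 K/W
  R_expanded polystyrene = (1/3.90 − 1/4.25)/(4πk) = 0.02112/(4π·0.0310) = 0.05421 K/W
  R_conv,out = 1/(4πr²h) = 1/(4π·4.25²·9.98) = 4.415×10^-4 K/W
ΣR = 1.872×10^-5 + 1.488×10^-6 + 0.1224 + 0.05421 + 4.415×10^-4 = 0.1771 K/W
Q = ΔT/ΣR = (-159 °C − 22.1 °C)/0.1771 = -1023 W
From the inner boundary to the phenolic foam/expanded polystyrene interface, ΣR_partial = 0.1224 K/W.
T_interface = T_in − Q·ΣR_partial = -159 °C − (-1023)(0.1224) = -33.8 °C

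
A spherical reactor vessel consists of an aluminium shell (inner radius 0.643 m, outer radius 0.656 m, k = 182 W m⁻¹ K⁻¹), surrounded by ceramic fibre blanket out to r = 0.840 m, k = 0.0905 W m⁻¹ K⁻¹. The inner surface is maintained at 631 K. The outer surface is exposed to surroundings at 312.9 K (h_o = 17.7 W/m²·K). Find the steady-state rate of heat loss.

Resistance network (inner→outer):
  R_aluminium = (1/0.643 − 1/0.656)/(4πk) = 0.03082/(4π·182) = 1.348×10^-5 K/W
  R_ceramic fibre blanket = (1/0.656 − 1/0.840)/(4πk) = 0.3339/(4π·0.0905) = 0.2936 K/W
  R_conv,out = 1/(4πr²h) = 1/(4π·0.840²·17.7) = 0.006372 K/W
ΣR = 1.348×10^-5 + 0.2936 + 0.006372 = 0.3000 K/W
Q = ΔT/ΣR = (631 K − 312.9 K)/0.3000 = 1060 W

Q = 1060 W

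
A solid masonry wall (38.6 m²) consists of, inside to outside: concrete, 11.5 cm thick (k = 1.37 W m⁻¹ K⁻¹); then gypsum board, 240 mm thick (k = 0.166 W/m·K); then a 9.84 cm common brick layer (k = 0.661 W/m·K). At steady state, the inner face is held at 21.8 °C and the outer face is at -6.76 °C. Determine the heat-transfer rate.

Q = 657 W

Treat each layer as a resistance in series:
  R_concrete = L/(kA) = 0.115/(1.37·38.6) = 0.002175 K/W
  R_gypsum board = L/(kA) = 0.240/(0.166·38.6) = 0.03746 K/W
  R_common brick = L/(kA) = 0.0984/(0.661·38.6) = 0.003857 K/W
ΣR = 0.002175 + 0.03746 + 0.003857 = 0.04349 K/W
Q = ΔT/ΣR = (21.8 °C − -6.76 °C)/0.04349 = 657 W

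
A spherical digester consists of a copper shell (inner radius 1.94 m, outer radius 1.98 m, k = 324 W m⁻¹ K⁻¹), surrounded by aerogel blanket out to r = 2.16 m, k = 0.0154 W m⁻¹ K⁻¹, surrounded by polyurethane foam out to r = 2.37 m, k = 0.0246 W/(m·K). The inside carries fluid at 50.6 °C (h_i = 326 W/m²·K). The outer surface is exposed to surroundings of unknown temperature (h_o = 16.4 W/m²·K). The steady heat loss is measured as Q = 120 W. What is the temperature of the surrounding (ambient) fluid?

Sum the resistances:
  R_conv,in = 1/(4πr²h) = 1/(4π·1.94²·326) = 6.486×10^-5 K/W
  R_copper = (1/1.94 − 1/1.98)/(4πk) = 0.01041/(4π·324) = 2.558×10^-6 K/W
  R_aerogel blanket = (1/1.98 − 1/2.16)/(4πk) = 0.04209/(4π·0.0154) = 0.2175 K/W
  R_polyurethane foam = (1/2.16 − 1/2.37)/(4πk) = 0.04102/(4π·0.0246) = 0.1327 K/W
  R_conv,out = 1/(4πr²h) = 1/(4π·2.37²·16.4) = 8.639×10^-4 K/W
ΣR = 0.3511 K/W
ΔT = Q·ΣR = 120 × 0.3511 = 42.13 K
Heat flows outward, so T_out = T_in − ΔT = 50.6 − 42.13 = 8.47 °C

T_out = 8.47 °C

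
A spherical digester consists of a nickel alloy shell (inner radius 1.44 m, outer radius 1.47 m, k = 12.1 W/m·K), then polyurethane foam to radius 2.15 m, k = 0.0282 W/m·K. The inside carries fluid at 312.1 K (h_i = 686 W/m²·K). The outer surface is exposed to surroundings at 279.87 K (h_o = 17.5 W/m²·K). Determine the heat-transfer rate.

Series thermal resistances, inner to outer:
  R_conv,in = 1/(4πr²h) = 1/(4π·1.44²·686) = 5.594×10^-5 K/W
  R_nickel alloy = (1/1.44 − 1/1.47)/(4πk) = 0.01417/(4π·12.1) = 9.321×10^-5 K/W
  R_polyurethane foam = (1/1.47 − 1/2.15)/(4πk) = 0.2152/(4π·0.0282) = 0.6071 K/W
  R_conv,out = 1/(4πr²h) = 1/(4π·2.15²·17.5) = 9.837×10^-4 K/W
ΣR = 5.594×10^-5 + 9.321×10^-5 + 0.6071 + 9.837×10^-4 = 0.6082 K/W
Q = ΔT/ΣR = (312.1 K − 279.87 K)/0.6082 = 53.0 W

Q = 53.0 W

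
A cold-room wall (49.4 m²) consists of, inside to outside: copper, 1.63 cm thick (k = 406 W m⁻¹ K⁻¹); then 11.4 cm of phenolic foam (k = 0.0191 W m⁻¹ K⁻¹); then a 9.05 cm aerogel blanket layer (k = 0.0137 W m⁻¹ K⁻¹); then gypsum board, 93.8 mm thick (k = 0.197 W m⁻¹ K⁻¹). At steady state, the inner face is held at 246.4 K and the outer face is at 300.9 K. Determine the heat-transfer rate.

Resistance network (inner→outer):
  R_copper = L/(kA) = 0.0163/(406·49.4) = 8.127×10^-7 K/W
  R_phenolic foam = L/(kA) = 0.114/(0.0191·49.4) = 0.1208 K/W
  R_aerogel blanket = L/(kA) = 0.0905/(0.0137·49.4) = 0.1337 K/W
  R_gypsum board = L/(kA) = 0.0938/(0.197·49.4) = 0.009639 K/W
ΣR = 8.127×10^-7 + 0.1208 + 0.1337 + 0.009639 = 0.2641 K/W
Q = ΔT/ΣR = (246.4 K − 300.9 K)/0.2641 = -206 W
(Negative Q ⇒ heat flows inward; heat gain = 206 W.)

Q = 206 W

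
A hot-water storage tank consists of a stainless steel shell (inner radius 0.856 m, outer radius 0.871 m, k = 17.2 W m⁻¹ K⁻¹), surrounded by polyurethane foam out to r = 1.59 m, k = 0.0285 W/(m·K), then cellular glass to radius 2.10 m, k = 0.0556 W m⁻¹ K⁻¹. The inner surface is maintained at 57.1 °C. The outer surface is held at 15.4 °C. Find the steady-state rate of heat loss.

Resistance network (inner→outer):
  R_stainless steel = (1/0.856 − 1/0.871)/(4πk) = 0.02012/(4π·17.2) = 9.308×10^-5 K/W
  R_polyurethane foam = (1/0.871 − 1/1.59)/(4πk) = 0.5192/(4π·0.0285) = 1.450 K/W
  R_cellular glass = (1/1.59 − 1/2.10)/(4πk) = 0.1527/(4π·0.0556) = 0.2186 K/W
ΣR = 9.308×10^-5 + 1.450 + 0.2186 = 1.669 K/W
Q = ΔT/ΣR = (57.1 °C − 15.4 °C)/1.669 = 25.0 W

Q = 25.0 W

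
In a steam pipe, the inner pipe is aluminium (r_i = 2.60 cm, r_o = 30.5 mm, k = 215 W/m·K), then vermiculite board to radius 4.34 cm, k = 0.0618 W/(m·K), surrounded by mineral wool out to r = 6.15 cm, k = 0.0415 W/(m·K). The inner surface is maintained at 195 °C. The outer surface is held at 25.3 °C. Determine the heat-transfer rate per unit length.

Q' = 75.6 W/m

Treat each layer as a resistance in series:
  R'_aluminium = ln(0.0305/0.0260)/(2πk) = 0.1596/(2π·215) = 1.182×10^-4 m·K/W
  R'_vermiculite board = ln(0.0434/0.0305)/(2πk) = 0.3527/(2π·0.0618) = 0.9084 m·K/W
  R'_mineral wool = ln(0.0615/0.0434)/(2πk) = 0.3486/(2π·0.0415) = 1.337 m·K/W
ΣR = 1.182×10^-4 + 0.9084 + 1.337 = 2.246 m·K/W
Q' = ΔT/ΣR = (195 °C − 25.3 °C)/2.246 = 75.6 W/m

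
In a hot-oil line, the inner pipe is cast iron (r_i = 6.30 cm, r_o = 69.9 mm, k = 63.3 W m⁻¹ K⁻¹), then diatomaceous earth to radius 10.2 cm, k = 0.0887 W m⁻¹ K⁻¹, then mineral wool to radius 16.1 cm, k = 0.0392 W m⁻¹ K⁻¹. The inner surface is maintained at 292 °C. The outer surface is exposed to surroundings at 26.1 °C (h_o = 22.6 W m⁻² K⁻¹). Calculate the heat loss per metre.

Treat each layer as a resistance in series:
  R'_cast iron = ln(0.0699/0.0630)/(2πk) = 0.1039/(2π·63.3) = 2.613×10^-4 m·K/W
  R'_diatomaceous earth = ln(0.102/0.0699)/(2πk) = 0.3779/(2π·0.0887) = 0.6781 m·K/W
  R'_mineral wool = ln(0.161/0.102)/(2πk) = 0.4564/(2π·0.0392) = 1.853 m·K/W
  R'_conv,out = 1/(2πr h) = 1/(2π·0.161·22.6) = 0.04374 m·K/W
ΣR = 2.613×10^-4 + 0.6781 + 1.853 + 0.04374 = 2.575 m·K/W
Q' = ΔT/ΣR = (292 °C − 26.1 °C)/2.575 = 103 W/m

Q' = 103 W/m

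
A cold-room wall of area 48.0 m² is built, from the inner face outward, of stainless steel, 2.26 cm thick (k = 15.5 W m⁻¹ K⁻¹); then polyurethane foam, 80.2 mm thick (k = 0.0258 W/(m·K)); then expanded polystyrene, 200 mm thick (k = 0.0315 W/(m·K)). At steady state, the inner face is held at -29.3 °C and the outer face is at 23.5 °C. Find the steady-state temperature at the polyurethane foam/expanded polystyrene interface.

Series thermal resistances, inner to outer:
  R_stainless steel = L/(kA) = 0.0226/(15.5·48.0) = 3.038×10^-5 K/W
  R_polyurethane foam = L/(kA) = 0.0802/(0.0258·48.0) = 0.06476 K/W
  R_expanded polystyrene = L/(kA) = 0.200/(0.0315·48.0) = 0.1323 K/W
ΣR = 3.038×10^-5 + 0.06476 + 0.1323 = 0.1971 K/W
Q = ΔT/ΣR = (-29.3 °C − 23.5 °C)/0.1971 = -267.9 W
From the inner boundary to the polyurethane foam/expanded polystyrene interface, ΣR_partial = 0.06479 K/W.
T_interface = T_in − Q·ΣR_partial = -29.3 °C − (-267.9)(0.06479) = -11.9 °C

T = -11.9 °C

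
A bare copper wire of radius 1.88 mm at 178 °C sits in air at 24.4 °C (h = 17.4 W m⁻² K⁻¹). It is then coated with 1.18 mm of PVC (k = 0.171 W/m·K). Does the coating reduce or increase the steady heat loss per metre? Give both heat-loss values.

increases: 31.6 → 44.6 W/m

Critical radius for a cylinder: r_cr = k/h = 0.00983 m = 0.983 cm.
Outer radius after coating: r₂ = 0.00188 + 0.00118 = 0.00306 m.
Since r₁ < r_cr and r₂ ≤ r_cr, the coating moves toward the maximum at r_cr — heat loss rises.
Bare: R = 1/(2πr₁h) = 4.865 m·K/W; Q = 153.6/4.865 = 31.6 W/m.
Coated: R = R_cond + R_conv = 3.443 m·K/W; Q = 153.6/3.443 = 44.6 W/m.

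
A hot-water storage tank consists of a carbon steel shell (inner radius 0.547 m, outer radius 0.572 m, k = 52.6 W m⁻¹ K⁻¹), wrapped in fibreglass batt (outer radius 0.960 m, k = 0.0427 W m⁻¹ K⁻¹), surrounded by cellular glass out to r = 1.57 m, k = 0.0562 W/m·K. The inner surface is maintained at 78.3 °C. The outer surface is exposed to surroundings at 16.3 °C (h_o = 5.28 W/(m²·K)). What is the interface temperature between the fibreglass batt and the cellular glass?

T = 35.2 °C

Resistance network (inner→outer):
  R_carbon steel = (1/0.547 − 1/0.572)/(4πk) = 0.07990/(4π·52.6) = 1.209×10^-4 K/W
  R_fibreglass batt = (1/0.572 − 1/0.960)/(4πk) = 0.7066/(4π·0.0427) = 1.317 K/W
  R_cellular glass = (1/0.960 − 1/1.57)/(4πk) = 0.4047/(4π·0.0562) = 0.5731 K/W
  R_conv,out = 1/(4πr²h) = 1/(4π·1.57²·5.28) = 0.006114 K/W
ΣR = 1.209×10^-4 + 1.317 + 0.5731 + 0.006114 = 1.896 K/W
Q = ΔT/ΣR = (78.3 °C − 16.3 °C)/1.896 = 32.70 W
From the inner boundary to the fibreglass batt/cellular glass interface, ΣR_partial = 1.317 K/W.
T_interface = T_in − Q·ΣR_partial = 78.3 °C − (32.70)(1.317) = 35.2 °C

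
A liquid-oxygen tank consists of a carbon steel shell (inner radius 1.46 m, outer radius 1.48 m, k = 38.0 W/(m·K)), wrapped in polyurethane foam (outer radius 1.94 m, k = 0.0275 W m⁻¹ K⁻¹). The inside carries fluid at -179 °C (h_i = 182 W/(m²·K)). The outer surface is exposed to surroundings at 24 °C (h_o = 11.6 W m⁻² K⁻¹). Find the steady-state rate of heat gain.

Q = 436 W

Resistance network (inner→outer):
  R_conv,in = 1/(4πr²h) = 1/(4π·1.46²·182) = 2.051×10^-4 K/W
  R_carbon steel = (1/1.46 − 1/1.48)/(4πk) = 0.009256/(4π·38.0) = 1.938×10^-5 K/W
  R_polyurethane foam = (1/1.48 − 1/1.94)/(4πk) = 0.1602/(4π·0.0275) = 0.4636 K/W
  R_conv,out = 1/(4πr²h) = 1/(4π·1.94²·11.6) = 0.001823 K/W
ΣR = 2.051×10^-4 + 1.938×10^-5 + 0.4636 + 0.001823 = 0.4656 K/W
Q = ΔT/ΣR = (-179 °C − 24 °C)/0.4656 = -436 W
(Negative Q ⇒ heat flows inward; heat gain = 436 W.)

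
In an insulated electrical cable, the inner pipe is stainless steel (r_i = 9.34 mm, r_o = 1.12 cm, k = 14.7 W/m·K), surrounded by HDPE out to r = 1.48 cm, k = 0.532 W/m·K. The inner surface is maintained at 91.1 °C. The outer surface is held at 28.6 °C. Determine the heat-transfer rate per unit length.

Q' = 732 W/m

Treat each layer as a resistance in series:
  R'_stainless steel = ln(0.0112/0.00934)/(2πk) = 0.1816/(2π·14.7) = 0.001966 m·K/W
  R'_HDPE = ln(0.0148/0.0112)/(2πk) = 0.2787/(2π·0.532) = 0.08338 m·K/W
ΣR = 0.001966 + 0.08338 = 0.08535 m·K/W
Q' = ΔT/ΣR = (91.1 °C − 28.6 °C)/0.08535 = 732 W/m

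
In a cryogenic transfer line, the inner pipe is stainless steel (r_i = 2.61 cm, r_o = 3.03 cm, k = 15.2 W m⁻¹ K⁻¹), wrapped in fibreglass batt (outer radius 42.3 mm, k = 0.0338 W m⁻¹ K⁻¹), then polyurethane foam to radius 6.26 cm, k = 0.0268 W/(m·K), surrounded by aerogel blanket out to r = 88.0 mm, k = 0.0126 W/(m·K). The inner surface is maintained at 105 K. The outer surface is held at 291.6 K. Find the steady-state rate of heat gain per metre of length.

Resistance network (inner→outer):
  R'_stainless steel = ln(0.0303/0.0261)/(2πk) = 0.1492/(2π·15.2) = 0.001562 m·K/W
  R'_fibreglass batt = ln(0.0423/0.0303)/(2πk) = 0.3336/(2π·0.0338) = 1.571 m·K/W
  R'_polyurethane foam = ln(0.0626/0.0423)/(2πk) = 0.3920/(2π·0.0268) = 2.328 m·K/W
  R'_aerogel blanket = ln(0.0880/0.0626)/(2πk) = 0.3406/(2π·0.0126) = 4.302 m·K/W
ΣR = 0.001562 + 1.571 + 2.328 + 4.302 = 8.203 m·K/W
Q' = ΔT/ΣR = (105 K − 291.6 K)/8.203 = -22.7 W/m
(Negative Q' ⇒ heat flows inward; heat gain = 22.7 W/m.)

Q' = 22.7 W/m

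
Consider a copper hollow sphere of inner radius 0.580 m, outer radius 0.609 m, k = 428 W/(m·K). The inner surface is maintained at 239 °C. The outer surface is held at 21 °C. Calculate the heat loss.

Q = 14300 kW

Q = 4πk·ΔT/(1/r₁ − 1/r₂) = 4π × 428 × 218 / (1/0.580 − 1/0.609) = 1.43×10^7 W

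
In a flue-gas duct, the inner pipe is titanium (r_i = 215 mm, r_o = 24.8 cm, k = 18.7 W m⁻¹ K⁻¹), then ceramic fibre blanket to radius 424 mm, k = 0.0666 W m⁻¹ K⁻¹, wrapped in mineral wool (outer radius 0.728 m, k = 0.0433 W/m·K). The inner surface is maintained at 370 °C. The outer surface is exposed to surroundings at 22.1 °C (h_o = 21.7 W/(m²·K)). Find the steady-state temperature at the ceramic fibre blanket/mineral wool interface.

Series thermal resistances, inner to outer:
  R'_titanium = ln(0.248/0.215)/(2πk) = 0.1428/(2π·18.7) = 0.001215 m·K/W
  R'_ceramic fibre blanket = ln(0.424/0.248)/(2πk) = 0.5363/(2π·0.0666) = 1.282 m·K/W
  R'_mineral wool = ln(0.728/0.424)/(2πk) = 0.5406/(2π·0.0433) = 1.987 m·K/W
  R'_conv,out = 1/(2πr h) = 1/(2π·0.728·21.7) = 0.01007 m·K/W
ΣR = 0.001215 + 1.282 + 1.987 + 0.01007 = 3.280 m·K/W
Q' = ΔT/ΣR = (370 °C − 22.1 °C)/3.280 = 106.1 W/m
From the inner boundary to the ceramic fibre blanket/mineral wool interface, ΣR_partial = 1.283 m·K/W.
T_interface = T_in − Q'·ΣR_partial = 370 °C − (106.1)(1.283) = 234 °C

T = 234 °C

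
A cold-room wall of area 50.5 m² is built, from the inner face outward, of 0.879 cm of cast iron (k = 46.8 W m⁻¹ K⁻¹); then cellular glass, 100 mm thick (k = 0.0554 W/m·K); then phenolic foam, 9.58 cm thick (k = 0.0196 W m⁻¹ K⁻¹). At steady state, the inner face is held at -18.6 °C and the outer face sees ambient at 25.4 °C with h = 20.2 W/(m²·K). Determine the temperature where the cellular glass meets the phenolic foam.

T = -6.82 °C

Resistance network (inner→outer):
  R_cast iron = L/(kA) = 0.00879/(46.8·50.5) = 3.719×10^-6 K/W
  R_cellular glass = L/(kA) = 0.100/(0.0554·50.5) = 0.03574 K/W
  R_phenolic foam = L/(kA) = 0.0958/(0.0196·50.5) = 0.09679 K/W
  R_conv,out = 1/(hA) = 1/(20.2·50.5) = 9.803×10^-4 K/W
ΣR = 3.719×10^-6 + 0.03574 + 0.09679 + 9.803×10^-4 = 0.1335 K/W
Q = ΔT/ΣR = (-18.6 °C − 25.4 °C)/0.1335 = -329.6 W
From the inner boundary to the cellular glass/phenolic foam interface, ΣR_partial = 0.03574 K/W.
T_interface = T_in − Q·ΣR_partial = -18.6 °C − (-329.6)(0.03574) = -6.82 °C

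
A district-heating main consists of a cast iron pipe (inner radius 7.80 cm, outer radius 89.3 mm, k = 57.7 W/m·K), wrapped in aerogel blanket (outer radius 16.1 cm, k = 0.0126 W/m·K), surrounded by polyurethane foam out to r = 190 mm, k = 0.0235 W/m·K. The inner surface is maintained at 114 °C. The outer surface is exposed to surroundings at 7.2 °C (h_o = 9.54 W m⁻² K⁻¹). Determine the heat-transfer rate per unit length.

Series thermal resistances, inner to outer:
  R'_cast iron = ln(0.0893/0.0780)/(2πk) = 0.1353/(2π·57.7) = 3.732×10^-4 m·K/W
  R'_aerogel blanket = ln(0.161/0.0893)/(2πk) = 0.5894/(2π·0.0126) = 7.445 m·K/W
  R'_polyurethane foam = ln(0.190/0.161)/(2πk) = 0.1656/(2π·0.0235) = 1.122 m·K/W
  R'_conv,out = 1/(2πr h) = 1/(2π·0.190·9.54) = 0.08780 m·K/W
ΣR = 3.732×10^-4 + 7.445 + 1.122 + 0.08780 = 8.655 m·K/W
Q' = ΔT/ΣR = (114 °C − 7.2 °C)/8.655 = 12.3 W/m

Q' = 12.3 W/m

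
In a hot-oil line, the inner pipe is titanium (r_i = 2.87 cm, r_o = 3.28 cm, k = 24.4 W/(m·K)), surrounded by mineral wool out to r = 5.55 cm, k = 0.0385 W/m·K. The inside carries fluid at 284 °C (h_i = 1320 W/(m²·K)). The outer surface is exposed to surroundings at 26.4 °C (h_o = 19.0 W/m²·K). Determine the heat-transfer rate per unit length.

Q' = 111 W/m

Resistance network (inner→outer):
  R'_conv,in = 1/(2πr h) = 1/(2π·0.0287·1320) = 0.004201 m·K/W
  R'_titanium = ln(0.0328/0.0287)/(2πk) = 0.1335/(2π·24.4) = 8.710×10^-4 m·K/W
  R'_mineral wool = ln(0.0555/0.0328)/(2πk) = 0.5260/(2π·0.0385) = 2.174 m·K/W
  R'_conv,out = 1/(2πr h) = 1/(2π·0.0555·19.0) = 0.1509 m·K/W
ΣR = 0.004201 + 8.710×10^-4 + 2.174 + 0.1509 = 2.330 m·K/W
Q' = ΔT/ΣR = (284 °C − 26.4 °C)/2.330 = 111 W/m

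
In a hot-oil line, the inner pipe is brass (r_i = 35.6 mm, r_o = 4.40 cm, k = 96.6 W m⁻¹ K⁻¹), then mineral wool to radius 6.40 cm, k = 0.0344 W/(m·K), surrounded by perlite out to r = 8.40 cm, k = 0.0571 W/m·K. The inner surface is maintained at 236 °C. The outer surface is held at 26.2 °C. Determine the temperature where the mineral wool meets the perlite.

T = 90.0 °C

Resistance network (inner→outer):
  R'_brass = ln(0.0440/0.0356)/(2πk) = 0.2118/(2π·96.6) = 3.490×10^-4 m·K/W
  R'_mineral wool = ln(0.0640/0.0440)/(2πk) = 0.3747/(2π·0.0344) = 1.734 m·K/W
  R'_perlite = ln(0.0840/0.0640)/(2πk) = 0.2719/(2π·0.0571) = 0.7580 m·K/W
ΣR = 3.490×10^-4 + 1.734 + 0.7580 = 2.492 m·K/W
Q' = ΔT/ΣR = (236 °C − 26.2 °C)/2.492 = 84.19 W/m
From the inner boundary to the mineral wool/perlite interface, ΣR_partial = 1.734 m·K/W.
T_interface = T_in − Q'·ΣR_partial = 236 °C − (84.19)(1.734) = 90.0 °C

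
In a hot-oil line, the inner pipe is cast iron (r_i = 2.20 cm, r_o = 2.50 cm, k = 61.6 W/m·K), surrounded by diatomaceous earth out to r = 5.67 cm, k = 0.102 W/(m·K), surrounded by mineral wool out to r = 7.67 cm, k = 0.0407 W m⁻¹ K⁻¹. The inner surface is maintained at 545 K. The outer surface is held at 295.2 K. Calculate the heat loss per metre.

Resistance network (inner→outer):
  R'_cast iron = ln(0.0250/0.0220)/(2πk) = 0.1278/(2π·61.6) = 3.303×10^-4 m·K/W
  R'_diatomaceous earth = ln(0.0567/0.0250)/(2πk) = 0.8189/(2π·0.102) = 1.278 m·K/W
  R'_mineral wool = ln(0.0767/0.0567)/(2πk) = 0.3021/(2π·0.0407) = 1.181 m·K/W
ΣR = 3.303×10^-4 + 1.278 + 1.181 = 2.459 m·K/W
Q' = ΔT/ΣR = (545 K − 295.2 K)/2.459 = 102 W/m

Q' = 102 W/m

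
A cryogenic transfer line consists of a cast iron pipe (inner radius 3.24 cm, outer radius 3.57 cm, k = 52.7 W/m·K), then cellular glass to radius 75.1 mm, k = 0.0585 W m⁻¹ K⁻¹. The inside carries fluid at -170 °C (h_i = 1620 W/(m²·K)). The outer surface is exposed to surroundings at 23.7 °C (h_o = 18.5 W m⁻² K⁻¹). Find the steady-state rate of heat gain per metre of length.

Treat each layer as a resistance in series:
  R'_conv,in = 1/(2πr h) = 1/(2π·0.0324·1620) = 0.003032 m·K/W
  R'_cast iron = ln(0.0357/0.0324)/(2πk) = 0.09699/(2π·52.7) = 2.929×10^-4 m·K/W
  R'_cellular glass = ln(0.0751/0.0357)/(2πk) = 0.7437/(2π·0.0585) = 2.023 m·K/W
  R'_conv,out = 1/(2πr h) = 1/(2π·0.0751·18.5) = 0.1146 m·K/W
ΣR = 0.003032 + 2.929×10^-4 + 2.023 + 0.1146 = 2.141 m·K/W
Q' = ΔT/ΣR = (-170 °C − 23.7 °C)/2.141 = -90.5 W/m
(Negative Q' ⇒ heat flows inward; heat gain = 90.5 W/m.)

Q' = 90.5 W/m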